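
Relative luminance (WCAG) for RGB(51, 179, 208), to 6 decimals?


Linearize each channel (sRGB transfer function): c = v/255; c_lin = c/12.92 if c ≤ 0.04045, else ((c+0.055)/1.055)^2.4
  R: 51/255 ≈ 0.200000 > 0.04045 → ((0.200000+0.055)/1.055)^2.4 ≈ 0.033105
  G: 179/255 ≈ 0.701961 > 0.04045 → ((0.701961+0.055)/1.055)^2.4 ≈ 0.450786
  B: 208/255 ≈ 0.815686 > 0.04045 → ((0.815686+0.055)/1.055)^2.4 ≈ 0.630757
R_lin = 0.033105, G_lin = 0.450786, B_lin = 0.630757
L = 0.2126×R + 0.7152×G + 0.0722×B
L = 0.2126×0.033105 + 0.7152×0.450786 + 0.0722×0.630757
L ≈ 0.374981


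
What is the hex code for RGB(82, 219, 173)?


R = 82 → 52 (hex)
G = 219 → DB (hex)
B = 173 → AD (hex)
Hex = #52DBAD


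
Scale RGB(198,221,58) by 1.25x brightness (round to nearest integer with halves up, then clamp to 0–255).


Multiply each channel by 1.25, round half up, clamp to [0, 255]
R: 198×1.25 = 247.5 → round → 248
G: 221×1.25 = 276.25 → round → 276 → clamp → 255
B: 58×1.25 = 72.5 → round → 73
= RGB(248, 255, 73)


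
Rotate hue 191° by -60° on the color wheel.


New hue = (H + rotation) mod 360
New hue = (191 -60) mod 360
= 131 mod 360
= 131°


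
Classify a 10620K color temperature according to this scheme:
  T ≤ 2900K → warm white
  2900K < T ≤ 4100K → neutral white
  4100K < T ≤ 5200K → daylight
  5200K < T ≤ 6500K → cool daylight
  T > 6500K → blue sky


Temperature: 10620K
10620K > 6500K → blue sky
Classification: blue sky


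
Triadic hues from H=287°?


Triadic: equally spaced at 120° intervals
H1 = 287°
H2 = (287 + 120) mod 360 = 47°
H3 = (287 + 240) mod 360 = 167°
Triadic = 287°, 47°, 167°


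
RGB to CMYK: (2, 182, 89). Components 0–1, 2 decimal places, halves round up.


R'=2/255≈0.0078, G'=182/255≈0.7137, B'=89/255≈0.3490
K = 1 - max(R',G',B') = 1 - 182/255 = 73/255 = 0.28627… → 0.29
(1-R'-K)/(1-K) simplifies to (max-R)/max with max = 182:
C = (182-2)/182 = 180/182 = 0.98901… → 0.99
M = (182-182)/182 = 0/182 = 0 → 0.00
Y = (182-89)/182 = 93/182 = 0.51098… → 0.51
= CMYK(0.99, 0.00, 0.51, 0.29)


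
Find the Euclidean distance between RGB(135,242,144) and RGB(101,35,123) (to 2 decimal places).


d = √[(R₁-R₂)² + (G₁-G₂)² + (B₁-B₂)²]
d = √[(135-101)² + (242-35)² + (144-123)²]
d = √[1156 + 42849 + 441]
d = √44446
d ≈ 210.82


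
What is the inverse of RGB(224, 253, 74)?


Invert: (255-R, 255-G, 255-B)
R: 255-224 = 31
G: 255-253 = 2
B: 255-74 = 181
= RGB(31, 2, 181)


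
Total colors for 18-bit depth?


Colors = 2^bits = 2^18
= 262,144 colors


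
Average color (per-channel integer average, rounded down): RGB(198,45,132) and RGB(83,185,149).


Midpoint: each channel = ⌊(C₁+C₂)/2⌋
R: ⌊(198+83)/2⌋ = 140
G: ⌊(45+185)/2⌋ = 115
B: ⌊(132+149)/2⌋ = 140
= RGB(140, 115, 140)


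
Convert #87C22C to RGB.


87 → 135 (R)
C2 → 194 (G)
2C → 44 (B)
= RGB(135, 194, 44)


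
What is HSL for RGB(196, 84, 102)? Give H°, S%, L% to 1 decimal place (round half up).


Normalize: R'=196/255≈0.7686, G'=84/255≈0.3294, B'=102/255≈0.4000
Max=196/255, Min=84/255, Δ=Max-Min=112/255
L = (Max+Min)/2 = (196+84)/510 = 280/510 = 0.54901… → L = 54.9%
L > 0.5 → S = Δ/(2-Max-Min) = 112/(510-196-84) = 112/230 = 0.48695… → S = 48.7%
(the 1/255 factors cancel in S and H, so raw channel differences can be used)
Max is R' → H = 60 × (((G-B)/Δ) mod 6) = 60 × (((84-102)/112) mod 6)
  (-18)/112 = -0.1607…; negative, so add 6 → 5.8392…
  H = 60 × 5.8392… = 350.357…° → H = 350.4°
= HSL(350.4°, 48.7%, 54.9%)


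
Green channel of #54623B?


Color: #54623B
R = 54 = 84
G = 62 = 98
B = 3B = 59
Green = 98


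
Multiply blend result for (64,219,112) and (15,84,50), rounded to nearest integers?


Multiply: C = A×B/255, rounded to nearest integer
R: 64×15/255 = 960/255 ≈ 3.765 → 4
G: 219×84/255 = 18396/255 ≈ 72.141 → 72
B: 112×50/255 = 5600/255 ≈ 21.961 → 22
= RGB(4, 72, 22)


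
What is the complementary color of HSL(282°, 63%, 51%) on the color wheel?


Complement = opposite side of color wheel = hue + 180°
H' = (282 + 180) mod 360 = 102°
S and L unchanged.
= HSL(102°, 63%, 51%)


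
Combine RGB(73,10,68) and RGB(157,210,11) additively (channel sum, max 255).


Additive: each channel = min(255, C₁+C₂)
R: 73+157 = 230 → 230
G: 10+210 = 220 → 220
B: 68+11 = 79 → 79
= RGB(230, 220, 79)


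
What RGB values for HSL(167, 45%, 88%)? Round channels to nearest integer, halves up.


H=167°, S=0.45, L=0.88
C = (1-|2L-1|)×S = (1-|0.76|)×0.45 = 0.108
H' = H/60 = 167/60 ≈ 2.7833; X = C×(1-|H' mod 2 - 1|) = 0.0846
m = L - C/2 = 0.88 - 0.054 = 0.826
Sector ⌊H'⌋ = 2 → (R',G',B') = (0.0, 0.108, 0.0846)
RGB = ((R'+m)×255, (G'+m)×255, (B'+m)×255) = (210.63, 238.17, 232.203)
Round half up → RGB(211, 238, 232)


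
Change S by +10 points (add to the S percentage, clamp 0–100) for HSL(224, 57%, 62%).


Original S = 57%
Adjustment = +10 percentage points
New S = 57 + (10) = 67
Clamp to [0, 100] → 67
= HSL(224°, 67%, 62%)


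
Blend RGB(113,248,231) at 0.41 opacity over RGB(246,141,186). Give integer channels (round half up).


C = α×F + (1-α)×B, with 1-α = 0.59
R: 0.41×113 + 0.59×246 = 46.33 + 145.14 = 191.47 → 191
G: 0.41×248 + 0.59×141 = 101.68 + 83.19 = 184.87 → 185
B: 0.41×231 + 0.59×186 = 94.71 + 109.74 = 204.45 → 204
= RGB(191, 185, 204)


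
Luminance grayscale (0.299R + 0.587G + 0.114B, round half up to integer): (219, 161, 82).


Gray = 0.299×R + 0.587×G + 0.114×B
Gray = 0.299×219 + 0.587×161 + 0.114×82
Gray = 65.481 + 94.507 + 9.348
Gray = 169.336 → round half up → 169
Gray = 169


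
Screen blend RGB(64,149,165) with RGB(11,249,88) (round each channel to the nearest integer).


Screen: C = 255 - (255-A)×(255-B)/255, rounded to nearest integer
R: 255 - (255-64)×(255-11)/255 = 255 - 46604/255 ≈ 255 - 182.761 = 72.239 → 72
G: 255 - (255-149)×(255-249)/255 = 255 - 636/255 ≈ 255 - 2.494 = 252.506 → 253
B: 255 - (255-165)×(255-88)/255 = 255 - 15030/255 ≈ 255 - 58.941 = 196.059 → 196
= RGB(72, 253, 196)


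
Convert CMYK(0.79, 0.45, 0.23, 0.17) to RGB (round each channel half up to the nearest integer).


R = 255 × (1-C) × (1-K) = 255 × 0.21 × 0.83 = 44.4465 → 44
G = 255 × (1-M) × (1-K) = 255 × 0.55 × 0.83 = 116.4075 → 116
B = 255 × (1-Y) × (1-K) = 255 × 0.77 × 0.83 = 162.9705 → 163
= RGB(44, 116, 163)


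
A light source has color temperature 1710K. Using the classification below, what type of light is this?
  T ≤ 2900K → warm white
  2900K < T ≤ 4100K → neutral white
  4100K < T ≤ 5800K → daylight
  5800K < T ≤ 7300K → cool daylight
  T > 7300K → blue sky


Temperature: 1710K
1710K ≤ 2900K → warm white
Classification: warm white


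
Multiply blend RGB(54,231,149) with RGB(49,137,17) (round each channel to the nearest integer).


Multiply: C = A×B/255, rounded to nearest integer
R: 54×49/255 = 2646/255 ≈ 10.376 → 10
G: 231×137/255 = 31647/255 ≈ 124.106 → 124
B: 149×17/255 = 2533/255 ≈ 9.933 → 10
= RGB(10, 124, 10)


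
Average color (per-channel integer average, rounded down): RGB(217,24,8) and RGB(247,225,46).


Midpoint: each channel = ⌊(C₁+C₂)/2⌋
R: ⌊(217+247)/2⌋ = 232
G: ⌊(24+225)/2⌋ = 124
B: ⌊(8+46)/2⌋ = 27
= RGB(232, 124, 27)


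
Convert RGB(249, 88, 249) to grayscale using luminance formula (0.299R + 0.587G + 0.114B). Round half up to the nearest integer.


Gray = 0.299×R + 0.587×G + 0.114×B
Gray = 0.299×249 + 0.587×88 + 0.114×249
Gray = 74.451 + 51.656 + 28.386
Gray = 154.493 → round half up → 154
Gray = 154


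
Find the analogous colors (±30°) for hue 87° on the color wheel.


Base hue: 87°
Left analog: (87 - 30) mod 360 = 57°
Right analog: (87 + 30) mod 360 = 117°
Analogous hues = 57° and 117°


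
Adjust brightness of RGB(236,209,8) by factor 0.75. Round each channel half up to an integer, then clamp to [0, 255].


Multiply each channel by 0.75, round half up, clamp to [0, 255]
R: 236×0.75 = 177
G: 209×0.75 = 156.75 → round → 157
B: 8×0.75 = 6
= RGB(177, 157, 6)


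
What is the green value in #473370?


Color: #473370
R = 47 = 71
G = 33 = 51
B = 70 = 112
Green = 51


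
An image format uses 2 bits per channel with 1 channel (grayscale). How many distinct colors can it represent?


Total bits = 2 bits/channel × 1 channels = 2 bits
Distinct colors = 2^2
= 4 colors


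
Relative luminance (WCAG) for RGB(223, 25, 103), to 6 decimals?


Linearize each channel (sRGB transfer function): c = v/255; c_lin = c/12.92 if c ≤ 0.04045, else ((c+0.055)/1.055)^2.4
  R: 223/255 ≈ 0.874510 > 0.04045 → ((0.874510+0.055)/1.055)^2.4 ≈ 0.737910
  G: 25/255 ≈ 0.098039 > 0.04045 → ((0.098039+0.055)/1.055)^2.4 ≈ 0.009721
  B: 103/255 ≈ 0.403922 > 0.04045 → ((0.403922+0.055)/1.055)^2.4 ≈ 0.135633
R_lin = 0.737910, G_lin = 0.009721, B_lin = 0.135633
L = 0.2126×R + 0.7152×G + 0.0722×B
L = 0.2126×0.737910 + 0.7152×0.009721 + 0.0722×0.135633
L ≈ 0.173625


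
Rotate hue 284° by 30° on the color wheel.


New hue = (H + rotation) mod 360
New hue = (284 + 30) mod 360
= 314 mod 360
= 314°


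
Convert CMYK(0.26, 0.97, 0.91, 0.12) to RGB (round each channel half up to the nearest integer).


R = 255 × (1-C) × (1-K) = 255 × 0.74 × 0.88 = 166.056 → 166
G = 255 × (1-M) × (1-K) = 255 × 0.03 × 0.88 = 6.732 → 7
B = 255 × (1-Y) × (1-K) = 255 × 0.09 × 0.88 = 20.196 → 20
= RGB(166, 7, 20)


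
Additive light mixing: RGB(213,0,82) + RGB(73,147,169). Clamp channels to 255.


Additive: each channel = min(255, C₁+C₂)
R: 213+73 = 286 → 255
G: 0+147 = 147 → 147
B: 82+169 = 251 → 251
= RGB(255, 147, 251)


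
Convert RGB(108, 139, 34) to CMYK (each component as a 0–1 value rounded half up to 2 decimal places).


R'=108/255≈0.4235, G'=139/255≈0.5451, B'=34/255≈0.1333
K = 1 - max(R',G',B') = 1 - 139/255 = 116/255 = 0.45490… → 0.45
(1-R'-K)/(1-K) simplifies to (max-R)/max with max = 139:
C = (139-108)/139 = 31/139 = 0.22302… → 0.22
M = (139-139)/139 = 0/139 = 0 → 0.00
Y = (139-34)/139 = 105/139 = 0.75539… → 0.76
= CMYK(0.22, 0.00, 0.76, 0.45)


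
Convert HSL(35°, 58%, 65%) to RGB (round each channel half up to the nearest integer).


H=35°, S=0.58, L=0.65
C = (1-|2L-1|)×S = (1-|0.30|)×0.58 = 0.406
H' = H/60 = 35/60 ≈ 0.5833; X = C×(1-|H' mod 2 - 1|) ≈ 0.2368
m = L - C/2 = 0.65 - 0.203 = 0.447
Sector ⌊H'⌋ = 0 → (R',G',B') = (0.406, ≈0.2368, 0.0)
RGB = ((R'+m)×255, (G'+m)×255, (B'+m)×255) = (217.515, 174.3775, 113.985)
Round half up → RGB(218, 174, 114)


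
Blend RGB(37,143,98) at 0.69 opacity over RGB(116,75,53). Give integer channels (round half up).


C = α×F + (1-α)×B, with 1-α = 0.31
R: 0.69×37 + 0.31×116 = 25.53 + 35.96 = 61.49 → 61
G: 0.69×143 + 0.31×75 = 98.67 + 23.25 = 121.92 → 122
B: 0.69×98 + 0.31×53 = 67.62 + 16.43 = 84.05 → 84
= RGB(61, 122, 84)


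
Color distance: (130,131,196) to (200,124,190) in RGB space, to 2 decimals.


d = √[(R₁-R₂)² + (G₁-G₂)² + (B₁-B₂)²]
d = √[(130-200)² + (131-124)² + (196-190)²]
d = √[4900 + 49 + 36]
d = √4985
d ≈ 70.60


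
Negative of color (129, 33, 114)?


Invert: (255-R, 255-G, 255-B)
R: 255-129 = 126
G: 255-33 = 222
B: 255-114 = 141
= RGB(126, 222, 141)


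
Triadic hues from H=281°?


Triadic: equally spaced at 120° intervals
H1 = 281°
H2 = (281 + 120) mod 360 = 41°
H3 = (281 + 240) mod 360 = 161°
Triadic = 281°, 41°, 161°


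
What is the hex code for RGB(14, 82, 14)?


R = 14 → 0E (hex)
G = 82 → 52 (hex)
B = 14 → 0E (hex)
Hex = #0E520E


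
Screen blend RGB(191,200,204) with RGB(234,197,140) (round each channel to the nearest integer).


Screen: C = 255 - (255-A)×(255-B)/255, rounded to nearest integer
R: 255 - (255-191)×(255-234)/255 = 255 - 1344/255 ≈ 255 - 5.271 = 249.729 → 250
G: 255 - (255-200)×(255-197)/255 = 255 - 3190/255 ≈ 255 - 12.510 = 242.490 → 242
B: 255 - (255-204)×(255-140)/255 = 255 - 5865/255 ≈ 255 - 23.000 = 232.000 → 232
= RGB(250, 242, 232)


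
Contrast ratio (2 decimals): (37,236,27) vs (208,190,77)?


Linearize each sRGB channel c=v/255: c/12.92 if c ≤ 0.04045 else ((c+0.055)/1.055)^2.4
L = 0.2126×R_lin + 0.7152×G_lin + 0.0722×B_lin
Color 1 (37,236,27):
  R=37: 37/255≈0.1451 > 0.04045 → ((0.1451+0.055)/1.055)^2.4 ≈ 0.01850
  G=236: 236/255≈0.9255 > 0.04045 → ((0.9255+0.055)/1.055)^2.4 ≈ 0.83880
  B=27: 27/255≈0.1059 > 0.04045 → ((0.1059+0.055)/1.055)^2.4 ≈ 0.01096
  L1 = 0.2126×0.01850 + 0.7152×0.83880 + 0.0722×0.01096 ≈ 0.60463
Color 2 (208,190,77):
  R=208: 208/255≈0.8157 > 0.04045 → ((0.8157+0.055)/1.055)^2.4 ≈ 0.63076
  G=190: 190/255≈0.7451 > 0.04045 → ((0.7451+0.055)/1.055)^2.4 ≈ 0.51492
  B=77: 77/255≈0.3020 > 0.04045 → ((0.3020+0.055)/1.055)^2.4 ≈ 0.07421
  L2 = 0.2126×0.63076 + 0.7152×0.51492 + 0.0722×0.07421 ≈ 0.50773
Lighter = 0.60463, Darker = 0.50773
Ratio = (L_lighter + 0.05) / (L_darker + 0.05)
Ratio = (0.60463 + 0.05) / (0.50773 + 0.05) = 0.65463 / 0.55773 ≈ 1.1738
Ratio ≈ 1.17:1


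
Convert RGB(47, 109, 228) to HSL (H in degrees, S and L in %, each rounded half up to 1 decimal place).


Normalize: R'=47/255≈0.1843, G'=109/255≈0.4275, B'=228/255≈0.8941
Max=228/255, Min=47/255, Δ=Max-Min=181/255
L = (Max+Min)/2 = (228+47)/510 = 275/510 = 0.53921… → L = 53.9%
L > 0.5 → S = Δ/(2-Max-Min) = 181/(510-228-47) = 181/235 = 0.77021… → S = 77.0%
(the 1/255 factors cancel in S and H, so raw channel differences can be used)
Max is B' → H = 60 × ((R-G)/Δ + 4) = 60 × ((47-109)/181 + 4)
  -62/181 + 4 = -0.3425… + 4 = 3.6574…
  H = 60 × 3.6574… = 219.447…° → H = 219.4°
= HSL(219.4°, 77.0%, 53.9%)


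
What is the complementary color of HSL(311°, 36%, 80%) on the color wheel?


Complement = opposite side of color wheel = hue + 180°
H' = (311 + 180) mod 360 = 131°
S and L unchanged.
= HSL(131°, 36%, 80%)


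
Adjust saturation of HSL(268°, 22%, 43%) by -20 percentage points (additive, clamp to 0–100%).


Original S = 22%
Adjustment = -20 percentage points
New S = 22 + (-20) = 2
Clamp to [0, 100] → 2
= HSL(268°, 2%, 43%)


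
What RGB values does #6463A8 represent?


64 → 100 (R)
63 → 99 (G)
A8 → 168 (B)
= RGB(100, 99, 168)


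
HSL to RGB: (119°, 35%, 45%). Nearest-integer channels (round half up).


H=119°, S=0.35, L=0.45
C = (1-|2L-1|)×S = (1-|-0.10|)×0.35 = 0.315
H' = H/60 = 119/60 ≈ 1.9833; X = C×(1-|H' mod 2 - 1|) = 0.00525
m = L - C/2 = 0.45 - 0.1575 = 0.2925
Sector ⌊H'⌋ = 1 → (R',G',B') = (0.00525, 0.315, 0.0)
RGB = ((R'+m)×255, (G'+m)×255, (B'+m)×255) = (75.92625, 154.9125, 74.5875)
Round half up → RGB(76, 155, 75)


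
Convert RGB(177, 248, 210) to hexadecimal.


R = 177 → B1 (hex)
G = 248 → F8 (hex)
B = 210 → D2 (hex)
Hex = #B1F8D2


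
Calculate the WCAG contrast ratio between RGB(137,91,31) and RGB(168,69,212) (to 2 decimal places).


Linearize each sRGB channel c=v/255: c/12.92 if c ≤ 0.04045 else ((c+0.055)/1.055)^2.4
L = 0.2126×R_lin + 0.7152×G_lin + 0.0722×B_lin
Color 1 (137,91,31):
  R=137: 137/255≈0.5373 > 0.04045 → ((0.5373+0.055)/1.055)^2.4 ≈ 0.25016
  G=91: 91/255≈0.3569 > 0.04045 → ((0.3569+0.055)/1.055)^2.4 ≈ 0.10462
  B=31: 31/255≈0.1216 > 0.04045 → ((0.1216+0.055)/1.055)^2.4 ≈ 0.01370
  L1 = 0.2126×0.25016 + 0.7152×0.10462 + 0.0722×0.01370 ≈ 0.12899
Color 2 (168,69,212):
  R=168: 168/255≈0.6588 > 0.04045 → ((0.6588+0.055)/1.055)^2.4 ≈ 0.39157
  G=69: 69/255≈0.2706 > 0.04045 → ((0.2706+0.055)/1.055)^2.4 ≈ 0.05951
  B=212: 212/255≈0.8314 > 0.04045 → ((0.8314+0.055)/1.055)^2.4 ≈ 0.65837
  L2 = 0.2126×0.39157 + 0.7152×0.05951 + 0.0722×0.65837 ≈ 0.17335
Lighter = 0.17335, Darker = 0.12899
Ratio = (L_lighter + 0.05) / (L_darker + 0.05)
Ratio = (0.17335 + 0.05) / (0.12899 + 0.05) = 0.22335 / 0.17899 ≈ 1.2478
Ratio ≈ 1.25:1


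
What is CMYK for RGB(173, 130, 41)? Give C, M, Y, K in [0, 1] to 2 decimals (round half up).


R'=173/255≈0.6784, G'=130/255≈0.5098, B'=41/255≈0.1608
K = 1 - max(R',G',B') = 1 - 173/255 = 82/255 = 0.32156… → 0.32
(1-R'-K)/(1-K) simplifies to (max-R)/max with max = 173:
C = (173-173)/173 = 0/173 = 0 → 0.00
M = (173-130)/173 = 43/173 = 0.24855… → 0.25
Y = (173-41)/173 = 132/173 = 0.76300… → 0.76
= CMYK(0.00, 0.25, 0.76, 0.32)


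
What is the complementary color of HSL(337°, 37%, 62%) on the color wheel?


Complement = opposite side of color wheel = hue + 180°
H' = (337 + 180) mod 360 = 157°
S and L unchanged.
= HSL(157°, 37%, 62%)


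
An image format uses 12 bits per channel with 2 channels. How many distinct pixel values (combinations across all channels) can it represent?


Total bits = 12 bits/channel × 2 channels = 24 bits
Distinct pixel values = 2^24
= 16,777,216 pixel values


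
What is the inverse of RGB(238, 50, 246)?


Invert: (255-R, 255-G, 255-B)
R: 255-238 = 17
G: 255-50 = 205
B: 255-246 = 9
= RGB(17, 205, 9)


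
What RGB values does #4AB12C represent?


4A → 74 (R)
B1 → 177 (G)
2C → 44 (B)
= RGB(74, 177, 44)


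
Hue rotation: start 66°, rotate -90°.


New hue = (H + rotation) mod 360
New hue = (66 -90) mod 360
= -24 mod 360
= 336°


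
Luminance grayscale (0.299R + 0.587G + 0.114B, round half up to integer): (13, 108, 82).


Gray = 0.299×R + 0.587×G + 0.114×B
Gray = 0.299×13 + 0.587×108 + 0.114×82
Gray = 3.887 + 63.396 + 9.348
Gray = 76.631 → round half up → 77
Gray = 77


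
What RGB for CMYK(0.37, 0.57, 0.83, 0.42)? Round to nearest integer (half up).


R = 255 × (1-C) × (1-K) = 255 × 0.63 × 0.58 = 93.177 → 93
G = 255 × (1-M) × (1-K) = 255 × 0.43 × 0.58 = 63.597 → 64
B = 255 × (1-Y) × (1-K) = 255 × 0.17 × 0.58 = 25.143 → 25
= RGB(93, 64, 25)


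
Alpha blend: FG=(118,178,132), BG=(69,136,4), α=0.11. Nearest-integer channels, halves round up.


C = α×F + (1-α)×B, with 1-α = 0.89
R: 0.11×118 + 0.89×69 = 12.98 + 61.41 = 74.39 → 74
G: 0.11×178 + 0.89×136 = 19.58 + 121.04 = 140.62 → 141
B: 0.11×132 + 0.89×4 = 14.52 + 3.56 = 18.08 → 18
= RGB(74, 141, 18)


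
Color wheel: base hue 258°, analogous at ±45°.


Base hue: 258°
Left analog: (258 - 45) mod 360 = 213°
Right analog: (258 + 45) mod 360 = 303°
Analogous hues = 213° and 303°


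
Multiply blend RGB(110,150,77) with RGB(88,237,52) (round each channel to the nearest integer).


Multiply: C = A×B/255, rounded to nearest integer
R: 110×88/255 = 9680/255 ≈ 37.961 → 38
G: 150×237/255 = 35550/255 ≈ 139.412 → 139
B: 77×52/255 = 4004/255 ≈ 15.702 → 16
= RGB(38, 139, 16)


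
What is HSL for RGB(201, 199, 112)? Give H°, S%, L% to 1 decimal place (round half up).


Normalize: R'=201/255≈0.7882, G'=199/255≈0.7804, B'=112/255≈0.4392
Max=201/255, Min=112/255, Δ=Max-Min=89/255
L = (Max+Min)/2 = (201+112)/510 = 313/510 = 0.61372… → L = 61.4%
L > 0.5 → S = Δ/(2-Max-Min) = 89/(510-201-112) = 89/197 = 0.45177… → S = 45.2%
(the 1/255 factors cancel in S and H, so raw channel differences can be used)
Max is R' → H = 60 × (((G-B)/Δ) mod 6) = 60 × (((199-112)/89) mod 6)
  87/89 = 0.9775…
  H = 60 × 0.9775… = 58.651…° → H = 58.7°
= HSL(58.7°, 45.2%, 61.4%)


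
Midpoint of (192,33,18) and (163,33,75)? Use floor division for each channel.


Midpoint: each channel = ⌊(C₁+C₂)/2⌋
R: ⌊(192+163)/2⌋ = 177
G: ⌊(33+33)/2⌋ = 33
B: ⌊(18+75)/2⌋ = 46
= RGB(177, 33, 46)


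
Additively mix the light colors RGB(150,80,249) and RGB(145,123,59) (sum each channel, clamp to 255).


Additive: each channel = min(255, C₁+C₂)
R: 150+145 = 295 → 255
G: 80+123 = 203 → 203
B: 249+59 = 308 → 255
= RGB(255, 203, 255)


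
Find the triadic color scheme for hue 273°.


Triadic: equally spaced at 120° intervals
H1 = 273°
H2 = (273 + 120) mod 360 = 33°
H3 = (273 + 240) mod 360 = 153°
Triadic = 273°, 33°, 153°


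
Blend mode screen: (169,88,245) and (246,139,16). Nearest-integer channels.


Screen: C = 255 - (255-A)×(255-B)/255, rounded to nearest integer
R: 255 - (255-169)×(255-246)/255 = 255 - 774/255 ≈ 255 - 3.035 = 251.965 → 252
G: 255 - (255-88)×(255-139)/255 = 255 - 19372/255 ≈ 255 - 75.969 = 179.031 → 179
B: 255 - (255-245)×(255-16)/255 = 255 - 2390/255 ≈ 255 - 9.373 = 245.627 → 246
= RGB(252, 179, 246)


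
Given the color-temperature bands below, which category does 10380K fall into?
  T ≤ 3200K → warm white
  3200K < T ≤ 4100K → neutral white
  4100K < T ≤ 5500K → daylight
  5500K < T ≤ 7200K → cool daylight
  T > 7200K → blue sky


Temperature: 10380K
10380K > 7200K → blue sky
Classification: blue sky


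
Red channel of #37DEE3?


Color: #37DEE3
R = 37 = 55
G = DE = 222
B = E3 = 227
Red = 55


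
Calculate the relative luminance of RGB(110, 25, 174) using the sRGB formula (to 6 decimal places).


Linearize each channel (sRGB transfer function): c = v/255; c_lin = c/12.92 if c ≤ 0.04045, else ((c+0.055)/1.055)^2.4
  R: 110/255 ≈ 0.431373 > 0.04045 → ((0.431373+0.055)/1.055)^2.4 ≈ 0.155926
  G: 25/255 ≈ 0.098039 > 0.04045 → ((0.098039+0.055)/1.055)^2.4 ≈ 0.009721
  B: 174/255 ≈ 0.682353 > 0.04045 → ((0.682353+0.055)/1.055)^2.4 ≈ 0.423268
R_lin = 0.155926, G_lin = 0.009721, B_lin = 0.423268
L = 0.2126×R + 0.7152×G + 0.0722×B
L = 0.2126×0.155926 + 0.7152×0.009721 + 0.0722×0.423268
L ≈ 0.070663


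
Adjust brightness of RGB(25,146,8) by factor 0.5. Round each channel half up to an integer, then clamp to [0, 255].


Multiply each channel by 0.5, round half up, clamp to [0, 255]
R: 25×0.5 = 12.5 → round → 13
G: 146×0.5 = 73
B: 8×0.5 = 4
= RGB(13, 73, 4)


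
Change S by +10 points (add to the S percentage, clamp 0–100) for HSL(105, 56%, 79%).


Original S = 56%
Adjustment = +10 percentage points
New S = 56 + (10) = 66
Clamp to [0, 100] → 66
= HSL(105°, 66%, 79%)


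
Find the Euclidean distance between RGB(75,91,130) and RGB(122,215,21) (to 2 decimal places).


d = √[(R₁-R₂)² + (G₁-G₂)² + (B₁-B₂)²]
d = √[(75-122)² + (91-215)² + (130-21)²]
d = √[2209 + 15376 + 11881]
d = √29466
d ≈ 171.66


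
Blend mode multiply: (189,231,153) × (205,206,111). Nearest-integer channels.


Multiply: C = A×B/255, rounded to nearest integer
R: 189×205/255 = 38745/255 ≈ 151.941 → 152
G: 231×206/255 = 47586/255 ≈ 186.612 → 187
B: 153×111/255 = 16983/255 ≈ 66.600 → 67
= RGB(152, 187, 67)


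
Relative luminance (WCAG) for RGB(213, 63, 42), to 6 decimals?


Linearize each channel (sRGB transfer function): c = v/255; c_lin = c/12.92 if c ≤ 0.04045, else ((c+0.055)/1.055)^2.4
  R: 213/255 ≈ 0.835294 > 0.04045 → ((0.835294+0.055)/1.055)^2.4 ≈ 0.665387
  G: 63/255 ≈ 0.247059 > 0.04045 → ((0.247059+0.055)/1.055)^2.4 ≈ 0.049707
  B: 42/255 ≈ 0.164706 > 0.04045 → ((0.164706+0.055)/1.055)^2.4 ≈ 0.023153
R_lin = 0.665387, G_lin = 0.049707, B_lin = 0.023153
L = 0.2126×R + 0.7152×G + 0.0722×B
L = 0.2126×0.665387 + 0.7152×0.049707 + 0.0722×0.023153
L ≈ 0.178683


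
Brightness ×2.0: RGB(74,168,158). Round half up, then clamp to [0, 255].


Multiply each channel by 2.0, round half up, clamp to [0, 255]
R: 74×2.0 = 148
G: 168×2.0 = 336 → clamp → 255
B: 158×2.0 = 316 → clamp → 255
= RGB(148, 255, 255)


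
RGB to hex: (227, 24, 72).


R = 227 → E3 (hex)
G = 24 → 18 (hex)
B = 72 → 48 (hex)
Hex = #E31848


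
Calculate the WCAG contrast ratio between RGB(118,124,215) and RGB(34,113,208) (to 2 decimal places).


Linearize each sRGB channel c=v/255: c/12.92 if c ≤ 0.04045 else ((c+0.055)/1.055)^2.4
L = 0.2126×R_lin + 0.7152×G_lin + 0.0722×B_lin
Color 1 (118,124,215):
  R=118: 118/255≈0.4627 > 0.04045 → ((0.4627+0.055)/1.055)^2.4 ≈ 0.18116
  G=124: 124/255≈0.4863 > 0.04045 → ((0.4863+0.055)/1.055)^2.4 ≈ 0.20156
  B=215: 215/255≈0.8431 > 0.04045 → ((0.8431+0.055)/1.055)^2.4 ≈ 0.67954
  L1 = 0.2126×0.18116 + 0.7152×0.20156 + 0.0722×0.67954 ≈ 0.23173
Color 2 (34,113,208):
  R=34: 34/255≈0.1333 > 0.04045 → ((0.1333+0.055)/1.055)^2.4 ≈ 0.01600
  G=113: 113/255≈0.4431 > 0.04045 → ((0.4431+0.055)/1.055)^2.4 ≈ 0.16513
  B=208: 208/255≈0.8157 > 0.04045 → ((0.8157+0.055)/1.055)^2.4 ≈ 0.63076
  L2 = 0.2126×0.01600 + 0.7152×0.16513 + 0.0722×0.63076 ≈ 0.16704
Lighter = 0.23173, Darker = 0.16704
Ratio = (L_lighter + 0.05) / (L_darker + 0.05)
Ratio = (0.23173 + 0.05) / (0.16704 + 0.05) = 0.28173 / 0.21704 ≈ 1.2980
Ratio ≈ 1.30:1


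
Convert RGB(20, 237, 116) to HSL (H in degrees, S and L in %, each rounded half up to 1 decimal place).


Normalize: R'=20/255≈0.0784, G'=237/255≈0.9294, B'=116/255≈0.4549
Max=237/255, Min=20/255, Δ=Max-Min=217/255
L = (Max+Min)/2 = (237+20)/510 = 257/510 = 0.50392… → L = 50.4%
L > 0.5 → S = Δ/(2-Max-Min) = 217/(510-237-20) = 217/253 = 0.85770… → S = 85.8%
(the 1/255 factors cancel in S and H, so raw channel differences can be used)
Max is G' → H = 60 × ((B-R)/Δ + 2) = 60 × ((116-20)/217 + 2)
  96/217 + 2 = 0.4423… + 2 = 2.4423…
  H = 60 × 2.4423… = 146.543…° → H = 146.5°
= HSL(146.5°, 85.8%, 50.4%)


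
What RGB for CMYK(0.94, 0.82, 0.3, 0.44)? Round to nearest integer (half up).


R = 255 × (1-C) × (1-K) = 255 × 0.06 × 0.56 = 8.568 → 9
G = 255 × (1-M) × (1-K) = 255 × 0.18 × 0.56 = 25.704 → 26
B = 255 × (1-Y) × (1-K) = 255 × 0.70 × 0.56 = 99.96 → 100
= RGB(9, 26, 100)


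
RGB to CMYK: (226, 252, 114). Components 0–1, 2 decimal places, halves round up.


R'=226/255≈0.8863, G'=252/255≈0.9882, B'=114/255≈0.4471
K = 1 - max(R',G',B') = 1 - 252/255 = 3/255 = 0.01176… → 0.01
(1-R'-K)/(1-K) simplifies to (max-R)/max with max = 252:
C = (252-226)/252 = 26/252 = 0.10317… → 0.10
M = (252-252)/252 = 0/252 = 0 → 0.00
Y = (252-114)/252 = 138/252 = 0.54761… → 0.55
= CMYK(0.10, 0.00, 0.55, 0.01)


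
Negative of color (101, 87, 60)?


Invert: (255-R, 255-G, 255-B)
R: 255-101 = 154
G: 255-87 = 168
B: 255-60 = 195
= RGB(154, 168, 195)


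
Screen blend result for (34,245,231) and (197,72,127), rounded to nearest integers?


Screen: C = 255 - (255-A)×(255-B)/255, rounded to nearest integer
R: 255 - (255-34)×(255-197)/255 = 255 - 12818/255 ≈ 255 - 50.267 = 204.733 → 205
G: 255 - (255-245)×(255-72)/255 = 255 - 1830/255 ≈ 255 - 7.176 = 247.824 → 248
B: 255 - (255-231)×(255-127)/255 = 255 - 3072/255 ≈ 255 - 12.047 = 242.953 → 243
= RGB(205, 248, 243)


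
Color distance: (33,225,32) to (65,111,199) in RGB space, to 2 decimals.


d = √[(R₁-R₂)² + (G₁-G₂)² + (B₁-B₂)²]
d = √[(33-65)² + (225-111)² + (32-199)²]
d = √[1024 + 12996 + 27889]
d = √41909
d ≈ 204.72


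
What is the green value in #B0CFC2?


Color: #B0CFC2
R = B0 = 176
G = CF = 207
B = C2 = 194
Green = 207


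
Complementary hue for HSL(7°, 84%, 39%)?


Complement = opposite side of color wheel = hue + 180°
H' = (7 + 180) mod 360 = 187°
S and L unchanged.
= HSL(187°, 84%, 39%)


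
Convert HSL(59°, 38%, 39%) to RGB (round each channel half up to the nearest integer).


H=59°, S=0.38, L=0.39
C = (1-|2L-1|)×S = (1-|-0.22|)×0.38 = 0.2964
H' = H/60 = 59/60 ≈ 0.9833; X = C×(1-|H' mod 2 - 1|) = 0.29146
m = L - C/2 = 0.39 - 0.1482 = 0.2418
Sector ⌊H'⌋ = 0 → (R',G',B') = (0.2964, 0.29146, 0.0)
RGB = ((R'+m)×255, (G'+m)×255, (B'+m)×255) = (137.241, 135.9813, 61.659)
Round half up → RGB(137, 136, 62)


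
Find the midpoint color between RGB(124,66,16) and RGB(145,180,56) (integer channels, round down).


Midpoint: each channel = ⌊(C₁+C₂)/2⌋
R: ⌊(124+145)/2⌋ = 134
G: ⌊(66+180)/2⌋ = 123
B: ⌊(16+56)/2⌋ = 36
= RGB(134, 123, 36)


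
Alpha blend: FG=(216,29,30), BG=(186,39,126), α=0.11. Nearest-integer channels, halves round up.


C = α×F + (1-α)×B, with 1-α = 0.89
R: 0.11×216 + 0.89×186 = 23.76 + 165.54 = 189.30 → 189
G: 0.11×29 + 0.89×39 = 3.19 + 34.71 = 37.90 → 38
B: 0.11×30 + 0.89×126 = 3.30 + 112.14 = 115.44 → 115
= RGB(189, 38, 115)


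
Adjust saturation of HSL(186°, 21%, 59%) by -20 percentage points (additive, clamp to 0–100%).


Original S = 21%
Adjustment = -20 percentage points
New S = 21 + (-20) = 1
Clamp to [0, 100] → 1
= HSL(186°, 1%, 59%)


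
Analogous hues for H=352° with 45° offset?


Base hue: 352°
Left analog: (352 - 45) mod 360 = 307°
Right analog: (352 + 45) mod 360 = 37°
Analogous hues = 307° and 37°


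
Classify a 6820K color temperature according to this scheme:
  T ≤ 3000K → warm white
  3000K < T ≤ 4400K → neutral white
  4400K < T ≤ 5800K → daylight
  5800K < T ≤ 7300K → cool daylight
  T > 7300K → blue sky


Temperature: 6820K
5800K < 6820K ≤ 7300K → cool daylight
Classification: cool daylight


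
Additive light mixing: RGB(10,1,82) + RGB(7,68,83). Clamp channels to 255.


Additive: each channel = min(255, C₁+C₂)
R: 10+7 = 17 → 17
G: 1+68 = 69 → 69
B: 82+83 = 165 → 165
= RGB(17, 69, 165)


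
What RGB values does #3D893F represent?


3D → 61 (R)
89 → 137 (G)
3F → 63 (B)
= RGB(61, 137, 63)


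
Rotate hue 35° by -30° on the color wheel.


New hue = (H + rotation) mod 360
New hue = (35 -30) mod 360
= 5 mod 360
= 5°


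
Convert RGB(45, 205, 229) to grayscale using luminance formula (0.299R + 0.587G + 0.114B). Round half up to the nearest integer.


Gray = 0.299×R + 0.587×G + 0.114×B
Gray = 0.299×45 + 0.587×205 + 0.114×229
Gray = 13.455 + 120.335 + 26.106
Gray = 159.896 → round half up → 160
Gray = 160


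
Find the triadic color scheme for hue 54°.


Triadic: equally spaced at 120° intervals
H1 = 54°
H2 = (54 + 120) mod 360 = 174°
H3 = (54 + 240) mod 360 = 294°
Triadic = 54°, 174°, 294°


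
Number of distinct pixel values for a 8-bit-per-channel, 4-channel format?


Total bits = 8 bits/channel × 4 channels = 32 bits
Distinct pixel values = 2^32
= 4,294,967,296 pixel values


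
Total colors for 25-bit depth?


Colors = 2^bits = 2^25
= 33,554,432 colors


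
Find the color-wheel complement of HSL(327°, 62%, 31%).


Complement = opposite side of color wheel = hue + 180°
H' = (327 + 180) mod 360 = 147°
S and L unchanged.
= HSL(147°, 62%, 31%)


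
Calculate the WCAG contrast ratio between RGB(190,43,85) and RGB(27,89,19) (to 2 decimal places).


Linearize each sRGB channel c=v/255: c/12.92 if c ≤ 0.04045 else ((c+0.055)/1.055)^2.4
L = 0.2126×R_lin + 0.7152×G_lin + 0.0722×B_lin
Color 1 (190,43,85):
  R=190: 190/255≈0.7451 > 0.04045 → ((0.7451+0.055)/1.055)^2.4 ≈ 0.51492
  G=43: 43/255≈0.1686 > 0.04045 → ((0.1686+0.055)/1.055)^2.4 ≈ 0.02416
  B=85: 85/255≈0.3333 > 0.04045 → ((0.3333+0.055)/1.055)^2.4 ≈ 0.09084
  L1 = 0.2126×0.51492 + 0.7152×0.02416 + 0.0722×0.09084 ≈ 0.13331
Color 2 (27,89,19):
  R=27: 27/255≈0.1059 > 0.04045 → ((0.1059+0.055)/1.055)^2.4 ≈ 0.01096
  G=89: 89/255≈0.3490 > 0.04045 → ((0.3490+0.055)/1.055)^2.4 ≈ 0.09990
  B=19: 19/255≈0.0745 > 0.04045 → ((0.0745+0.055)/1.055)^2.4 ≈ 0.00651
  L2 = 0.2126×0.01096 + 0.7152×0.09990 + 0.0722×0.00651 ≈ 0.07425
Lighter = 0.13331, Darker = 0.07425
Ratio = (L_lighter + 0.05) / (L_darker + 0.05)
Ratio = (0.13331 + 0.05) / (0.07425 + 0.05) = 0.18331 / 0.12425 ≈ 1.4753
Ratio ≈ 1.48:1


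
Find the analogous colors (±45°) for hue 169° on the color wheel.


Base hue: 169°
Left analog: (169 - 45) mod 360 = 124°
Right analog: (169 + 45) mod 360 = 214°
Analogous hues = 124° and 214°


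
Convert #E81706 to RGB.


E8 → 232 (R)
17 → 23 (G)
06 → 6 (B)
= RGB(232, 23, 6)


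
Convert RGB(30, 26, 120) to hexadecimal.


R = 30 → 1E (hex)
G = 26 → 1A (hex)
B = 120 → 78 (hex)
Hex = #1E1A78


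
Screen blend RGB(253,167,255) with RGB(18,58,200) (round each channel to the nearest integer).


Screen: C = 255 - (255-A)×(255-B)/255, rounded to nearest integer
R: 255 - (255-253)×(255-18)/255 = 255 - 474/255 ≈ 255 - 1.859 = 253.141 → 253
G: 255 - (255-167)×(255-58)/255 = 255 - 17336/255 ≈ 255 - 67.984 = 187.016 → 187
B: 255 - (255-255)×(255-200)/255 = 255 - 0/255 ≈ 255 - 0.000 = 255.000 → 255
= RGB(253, 187, 255)


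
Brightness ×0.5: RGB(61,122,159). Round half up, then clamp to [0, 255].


Multiply each channel by 0.5, round half up, clamp to [0, 255]
R: 61×0.5 = 30.5 → round → 31
G: 122×0.5 = 61
B: 159×0.5 = 79.5 → round → 80
= RGB(31, 61, 80)


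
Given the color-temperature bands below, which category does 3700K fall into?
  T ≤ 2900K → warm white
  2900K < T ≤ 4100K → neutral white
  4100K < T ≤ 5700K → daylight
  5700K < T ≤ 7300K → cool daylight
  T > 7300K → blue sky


Temperature: 3700K
2900K < 3700K ≤ 4100K → neutral white
Classification: neutral white


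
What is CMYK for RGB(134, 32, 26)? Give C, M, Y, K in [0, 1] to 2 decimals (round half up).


R'=134/255≈0.5255, G'=32/255≈0.1255, B'=26/255≈0.1020
K = 1 - max(R',G',B') = 1 - 134/255 = 121/255 = 0.47450… → 0.47
(1-R'-K)/(1-K) simplifies to (max-R)/max with max = 134:
C = (134-134)/134 = 0/134 = 0 → 0.00
M = (134-32)/134 = 102/134 = 0.76119… → 0.76
Y = (134-26)/134 = 108/134 = 0.80597… → 0.81
= CMYK(0.00, 0.76, 0.81, 0.47)


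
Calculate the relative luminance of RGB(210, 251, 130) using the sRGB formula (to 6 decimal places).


Linearize each channel (sRGB transfer function): c = v/255; c_lin = c/12.92 if c ≤ 0.04045, else ((c+0.055)/1.055)^2.4
  R: 210/255 ≈ 0.823529 > 0.04045 → ((0.823529+0.055)/1.055)^2.4 ≈ 0.644480
  G: 251/255 ≈ 0.984314 > 0.04045 → ((0.984314+0.055)/1.055)^2.4 ≈ 0.964686
  B: 130/255 ≈ 0.509804 > 0.04045 → ((0.509804+0.055)/1.055)^2.4 ≈ 0.223228
R_lin = 0.644480, G_lin = 0.964686, B_lin = 0.223228
L = 0.2126×R + 0.7152×G + 0.0722×B
L = 0.2126×0.644480 + 0.7152×0.964686 + 0.0722×0.223228
L ≈ 0.843077


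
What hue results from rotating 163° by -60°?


New hue = (H + rotation) mod 360
New hue = (163 -60) mod 360
= 103 mod 360
= 103°


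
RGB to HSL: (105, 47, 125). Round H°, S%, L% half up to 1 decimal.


Normalize: R'=105/255≈0.4118, G'=47/255≈0.1843, B'=125/255≈0.4902
Max=125/255, Min=47/255, Δ=Max-Min=78/255
L = (Max+Min)/2 = (125+47)/510 = 172/510 = 0.33725… → L = 33.7%
L ≤ 0.5 → S = Δ/(Max+Min) = 78/(125+47) = 78/172 = 0.45348… → S = 45.3%
(the 1/255 factors cancel in S and H, so raw channel differences can be used)
Max is B' → H = 60 × ((R-G)/Δ + 4) = 60 × ((105-47)/78 + 4)
  58/78 + 4 = 0.7435… + 4 = 4.7435…
  H = 60 × 4.7435… = 284.615…° → H = 284.6°
= HSL(284.6°, 45.3%, 33.7%)


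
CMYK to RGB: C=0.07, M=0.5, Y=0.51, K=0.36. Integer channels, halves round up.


R = 255 × (1-C) × (1-K) = 255 × 0.93 × 0.64 = 151.776 → 152
G = 255 × (1-M) × (1-K) = 255 × 0.50 × 0.64 = 81.6 → 82
B = 255 × (1-Y) × (1-K) = 255 × 0.49 × 0.64 = 79.968 → 80
= RGB(152, 82, 80)


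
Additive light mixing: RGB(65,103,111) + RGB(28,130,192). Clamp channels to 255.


Additive: each channel = min(255, C₁+C₂)
R: 65+28 = 93 → 93
G: 103+130 = 233 → 233
B: 111+192 = 303 → 255
= RGB(93, 233, 255)


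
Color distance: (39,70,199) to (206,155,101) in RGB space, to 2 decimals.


d = √[(R₁-R₂)² + (G₁-G₂)² + (B₁-B₂)²]
d = √[(39-206)² + (70-155)² + (199-101)²]
d = √[27889 + 7225 + 9604]
d = √44718
d ≈ 211.47


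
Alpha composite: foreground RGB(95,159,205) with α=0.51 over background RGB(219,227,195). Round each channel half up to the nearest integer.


C = α×F + (1-α)×B, with 1-α = 0.49
R: 0.51×95 + 0.49×219 = 48.45 + 107.31 = 155.76 → 156
G: 0.51×159 + 0.49×227 = 81.09 + 111.23 = 192.32 → 192
B: 0.51×205 + 0.49×195 = 104.55 + 95.55 = 200.10 → 200
= RGB(156, 192, 200)


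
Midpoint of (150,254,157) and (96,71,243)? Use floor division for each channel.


Midpoint: each channel = ⌊(C₁+C₂)/2⌋
R: ⌊(150+96)/2⌋ = 123
G: ⌊(254+71)/2⌋ = 162
B: ⌊(157+243)/2⌋ = 200
= RGB(123, 162, 200)


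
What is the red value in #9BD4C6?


Color: #9BD4C6
R = 9B = 155
G = D4 = 212
B = C6 = 198
Red = 155


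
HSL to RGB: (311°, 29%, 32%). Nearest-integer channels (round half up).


H=311°, S=0.29, L=0.32
C = (1-|2L-1|)×S = (1-|-0.36|)×0.29 = 0.1856
H' = H/60 = 311/60 ≈ 5.1833; X = C×(1-|H' mod 2 - 1|) ≈ 0.1516
m = L - C/2 = 0.32 - 0.0928 = 0.2272
Sector ⌊H'⌋ = 5 → (R',G',B') = (0.1856, 0.0, ≈0.1516)
RGB = ((R'+m)×255, (G'+m)×255, (B'+m)×255) = (105.264, 57.936, 96.5872)
Round half up → RGB(105, 58, 97)


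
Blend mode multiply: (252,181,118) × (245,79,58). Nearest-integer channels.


Multiply: C = A×B/255, rounded to nearest integer
R: 252×245/255 = 61740/255 ≈ 242.118 → 242
G: 181×79/255 = 14299/255 ≈ 56.075 → 56
B: 118×58/255 = 6844/255 ≈ 26.839 → 27
= RGB(242, 56, 27)


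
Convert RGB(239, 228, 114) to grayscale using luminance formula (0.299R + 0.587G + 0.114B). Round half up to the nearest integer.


Gray = 0.299×R + 0.587×G + 0.114×B
Gray = 0.299×239 + 0.587×228 + 0.114×114
Gray = 71.461 + 133.836 + 12.996
Gray = 218.293 → round half up → 218
Gray = 218


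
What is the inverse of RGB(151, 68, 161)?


Invert: (255-R, 255-G, 255-B)
R: 255-151 = 104
G: 255-68 = 187
B: 255-161 = 94
= RGB(104, 187, 94)


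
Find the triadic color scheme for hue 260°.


Triadic: equally spaced at 120° intervals
H1 = 260°
H2 = (260 + 120) mod 360 = 20°
H3 = (260 + 240) mod 360 = 140°
Triadic = 260°, 20°, 140°


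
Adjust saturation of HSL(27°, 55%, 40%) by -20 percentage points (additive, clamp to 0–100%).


Original S = 55%
Adjustment = -20 percentage points
New S = 55 + (-20) = 35
Clamp to [0, 100] → 35
= HSL(27°, 35%, 40%)


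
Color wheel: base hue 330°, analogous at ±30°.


Base hue: 330°
Left analog: (330 - 30) mod 360 = 300°
Right analog: (330 + 30) mod 360 = 0°
Analogous hues = 300° and 0°


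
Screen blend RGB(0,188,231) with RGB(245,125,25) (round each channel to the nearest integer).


Screen: C = 255 - (255-A)×(255-B)/255, rounded to nearest integer
R: 255 - (255-0)×(255-245)/255 = 255 - 2550/255 ≈ 255 - 10.000 = 245.000 → 245
G: 255 - (255-188)×(255-125)/255 = 255 - 8710/255 ≈ 255 - 34.157 = 220.843 → 221
B: 255 - (255-231)×(255-25)/255 = 255 - 5520/255 ≈ 255 - 21.647 = 233.353 → 233
= RGB(245, 221, 233)


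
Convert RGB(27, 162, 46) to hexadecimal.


R = 27 → 1B (hex)
G = 162 → A2 (hex)
B = 46 → 2E (hex)
Hex = #1BA22E


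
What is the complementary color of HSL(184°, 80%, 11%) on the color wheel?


Complement = opposite side of color wheel = hue + 180°
H' = (184 + 180) mod 360 = 4°
S and L unchanged.
= HSL(4°, 80%, 11%)


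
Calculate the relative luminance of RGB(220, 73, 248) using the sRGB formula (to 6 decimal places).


Linearize each channel (sRGB transfer function): c = v/255; c_lin = c/12.92 if c ≤ 0.04045, else ((c+0.055)/1.055)^2.4
  R: 220/255 ≈ 0.862745 > 0.04045 → ((0.862745+0.055)/1.055)^2.4 ≈ 0.715694
  G: 73/255 ≈ 0.286275 > 0.04045 → ((0.286275+0.055)/1.055)^2.4 ≈ 0.066626
  B: 248/255 ≈ 0.972549 > 0.04045 → ((0.972549+0.055)/1.055)^2.4 ≈ 0.938686
R_lin = 0.715694, G_lin = 0.066626, B_lin = 0.938686
L = 0.2126×R + 0.7152×G + 0.0722×B
L = 0.2126×0.715694 + 0.7152×0.066626 + 0.0722×0.938686
L ≈ 0.267580


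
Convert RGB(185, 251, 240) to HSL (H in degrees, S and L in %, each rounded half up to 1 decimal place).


Normalize: R'=185/255≈0.7255, G'=251/255≈0.9843, B'=240/255≈0.9412
Max=251/255, Min=185/255, Δ=Max-Min=66/255
L = (Max+Min)/2 = (251+185)/510 = 436/510 = 0.85490… → L = 85.5%
L > 0.5 → S = Δ/(2-Max-Min) = 66/(510-251-185) = 66/74 = 0.89189… → S = 89.2%
(the 1/255 factors cancel in S and H, so raw channel differences can be used)
Max is G' → H = 60 × ((B-R)/Δ + 2) = 60 × ((240-185)/66 + 2)
  55/66 + 2 = 0.8333… + 2 = 2.8333…
  H = 60 × 2.8333… = 170° → H = 170.0°
= HSL(170.0°, 89.2%, 85.5%)
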